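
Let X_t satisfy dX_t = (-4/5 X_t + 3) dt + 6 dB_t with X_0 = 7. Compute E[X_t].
E[X_t] = 15/4 + 13*exp(-4*t/5)/4

Taking expectations and using E[dB_t] = 0, the mean m(t) = E[X_t] satisfies the ODE m'(t) = a m(t) + b with m(0) = x_0. With a = -4/5, b = 3, x_0 = 7, the solution is
  m(t) = x_0 * exp(a t) + (b/a) * (exp(a t) - 1)
       = 7 * exp((-4/5) t) + (3/(-4/5)) * (exp((-4/5) t) - 1)
       = 15/4 + 13*exp(-4*t/5)/4.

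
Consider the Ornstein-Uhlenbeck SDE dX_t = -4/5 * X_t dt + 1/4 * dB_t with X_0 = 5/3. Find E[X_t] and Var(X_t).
E[X_t] = 5*exp(-4*t/5)/3; Var(X_t) = 5/128 - 5*exp(-8*t/5)/128

The OU SDE dX = -theta X dt + sigma dB admits the integrating factor exp(theta t): d(exp(theta t) X_t) = sigma exp(theta t) dB_t. Integrating from 0 to t:
  X_t = x_0 * exp(-theta t) + sigma * int_0^t exp(-theta (t-s)) dB_s.
The Itô integral has mean 0 and (by the Itô isometry) variance sigma^2 * int_0^t exp(-2 theta (t - s)) ds = sigma^2 * (1 - exp(-2 theta t)) / (2 theta).
With theta = 4/5, sigma = 1/4, x_0 = 5/3:
  E[X_t] = 5/3 * exp(-4/5 t) = 5*exp(-4*t/5)/3
  Var(X_t) = (1/4)^2 * (1 - exp(-2*4/5 t)) / (2 * 4/5) = 5/128 - 5*exp(-8*t/5)/128.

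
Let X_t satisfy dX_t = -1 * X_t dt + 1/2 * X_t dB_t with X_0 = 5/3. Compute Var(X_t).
Var(X_t) = (25*exp(t/4) - 25)*exp(-2*t)/9

For GBM dX = mu X dt + sigma X dB with X_0 = x_0, apply Itô to Y = log X: dY = (mu - sigma^2/2) dt + sigma dB, so Y_t = log(x_0) + (mu - sigma^2/2) t + sigma B_t and hence X_t = x_0 * exp((mu - sigma^2/2) t + sigma B_t).
With mu = -1, sigma = 1/2, x_0 = 5/3, this gives:
  X_t = 5/3 * exp((-9/8) * t + (1/2) * B_t).
Since sigma*B_t ~ Normal(0, sigma^2 t), E[exp(sigma*B_t)] = exp(sigma^2 t / 2); so E[X_t] = x_0 * exp((mu - sigma^2/2) t) * exp(sigma^2 t / 2) = x_0 * exp(mu t) = 5*exp(-t)/3.
Var(X_t) = E[X_t^2] - (E[X_t])^2 = x_0^2 * exp(2 mu t) * (exp(sigma^2 t) - 1) = (25*exp(t/4) - 25)*exp(-2*t)/9.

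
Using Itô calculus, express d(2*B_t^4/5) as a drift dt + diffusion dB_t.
d(2*B_t^4/5) = (12*B_t^2/5) dt + (8*B_t^3/5) dB_t

Itô's formula for f(B_t) gives d f(B_t) = f'(B_t) dB_t + (1/2) f''(B_t) dt. Compute derivatives of f(x) = 2*x^4/5:
  f'(x)  = 8*x^3/5
  f''(x) = 24*x^2/5
Substitute x = B_t and multiply the f'' term by 1/2:
  drift     = (1/2) * (24*x^2/5) evaluated at B_t = 12*B_t^2/5
  diffusion = (8*x^3/5) evaluated at B_t = 8*B_t^3/5
Therefore d(2*B_t^4/5) = (12*B_t^2/5) dt + (8*B_t^3/5) dB_t.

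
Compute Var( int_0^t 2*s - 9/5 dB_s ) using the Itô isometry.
Var = t*(100*t^2 - 270*t + 243)/75

The Itô integral of a deterministic integrand f(s) has mean 0 because each increment f(s) * (B_{s+ds} - B_s) has mean 0. By the Itô isometry:
  Var( int_0^t f(s) dB_s ) = E[ (int_0^t f(s) dB_s)^2 ] = int_0^t f(s)^2 ds.
Here f(s) = 2*s - 9/5, so f(s)^2 = (10*s - 9)^2/25. Integrate:
  int_0^t ((10*s - 9)^2/25) ds = t*(100*t^2 - 270*t + 243)/75.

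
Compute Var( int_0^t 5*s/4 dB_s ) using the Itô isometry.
Var = 25*t^3/48

The Itô integral of a deterministic integrand f(s) has mean 0 because each increment f(s) * (B_{s+ds} - B_s) has mean 0. By the Itô isometry:
  Var( int_0^t f(s) dB_s ) = E[ (int_0^t f(s) dB_s)^2 ] = int_0^t f(s)^2 ds.
Here f(s) = 5*s/4, so f(s)^2 = 25*s^2/16. Integrate:
  int_0^t (25*s^2/16) ds = 25*t^3/48.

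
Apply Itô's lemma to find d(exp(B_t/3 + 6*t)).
d(exp(B_t/3 + 6*t)) = (109*exp(B_t/3 + 6*t)/18) dt + (exp(B_t/3 + 6*t)/3) dB_t

Itô's formula for f(t, x): d f(t, B_t) = (f_t + (1/2) f_xx) dt + f_x dB_t. Compute partials of f(t, x) = exp(6*t + x/3):
  f_t(t,x)  = 6*exp(6*t + x/3)
  f_x(t,x)  = exp(6*t + x/3)/3
  f_xx(t,x) = exp(6*t + x/3)/9
Assemble drift = f_t + (1/2) f_xx = 109*exp(6*t + x/3)/18 and diffusion = f_x = exp(6*t + x/3)/3. Substituting x = B_t:
  d(exp(B_t/3 + 6*t)) = (109*exp(B_t/3 + 6*t)/18) dt + (exp(B_t/3 + 6*t)/3) dB_t.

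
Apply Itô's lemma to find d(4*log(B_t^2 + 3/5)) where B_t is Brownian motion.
d(4*log(B_t^2 + 3/5)) = (20*(3 - 5*B_t^2)/(5*B_t^2 + 3)^2) dt + (40*B_t/(5*B_t^2 + 3)) dB_t

Itô's formula for f(B_t) gives d f(B_t) = f'(B_t) dB_t + (1/2) f''(B_t) dt. Compute derivatives of f(x) = 4*log(x^2 + 3/5):
  f'(x)  = 40*x/(5*x^2 + 3)
  f''(x) = 40*(3 - 5*x^2)/(5*x^2 + 3)^2
Substitute x = B_t and multiply the f'' term by 1/2:
  drift     = (1/2) * (40*(3 - 5*x^2)/(5*x^2 + 3)^2) evaluated at B_t = 20*(3 - 5*B_t^2)/(5*B_t^2 + 3)^2
  diffusion = (40*x/(5*x^2 + 3)) evaluated at B_t = 40*B_t/(5*B_t^2 + 3)
Therefore d(4*log(B_t^2 + 3/5)) = (20*(3 - 5*B_t^2)/(5*B_t^2 + 3)^2) dt + (40*B_t/(5*B_t^2 + 3)) dB_t.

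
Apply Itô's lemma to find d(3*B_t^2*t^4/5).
d(3*B_t^2*t^4/5) = (3*t^3*(4*B_t^2 + t)/5) dt + (6*B_t*t^4/5) dB_t

Itô's formula for f(t, x): d f(t, B_t) = (f_t + (1/2) f_xx) dt + f_x dB_t. Compute partials of f(t, x) = 3*t^4*x^2/5:
  f_t(t,x)  = 12*t^3*x^2/5
  f_x(t,x)  = 6*t^4*x/5
  f_xx(t,x) = 6*t^4/5
Assemble drift = f_t + (1/2) f_xx = 3*t^3*(t + 4*x^2)/5 and diffusion = f_x = 6*t^4*x/5. Substituting x = B_t:
  d(3*B_t^2*t^4/5) = (3*t^3*(4*B_t^2 + t)/5) dt + (6*B_t*t^4/5) dB_t.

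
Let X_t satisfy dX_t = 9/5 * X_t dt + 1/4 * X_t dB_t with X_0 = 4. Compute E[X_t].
E[X_t] = 4*exp(9*t/5)

For GBM dX = mu X dt + sigma X dB with X_0 = x_0, apply Itô to Y = log X: dY = (mu - sigma^2/2) dt + sigma dB, so Y_t = log(x_0) + (mu - sigma^2/2) t + sigma B_t and hence X_t = x_0 * exp((mu - sigma^2/2) t + sigma B_t).
With mu = 9/5, sigma = 1/4, x_0 = 4, this gives:
  X_t = 4 * exp((283/160) * t + (1/4) * B_t).
Since sigma*B_t ~ Normal(0, sigma^2 t), E[exp(sigma*B_t)] = exp(sigma^2 t / 2); so E[X_t] = x_0 * exp((mu - sigma^2/2) t) * exp(sigma^2 t / 2) = x_0 * exp(mu t) = 4*exp(9*t/5).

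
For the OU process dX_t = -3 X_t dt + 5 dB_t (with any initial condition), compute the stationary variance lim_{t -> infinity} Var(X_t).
lim Var(X_t) = 25/6

The OU SDE dX = -theta X dt + sigma dB admits the integrating factor exp(theta t): d(exp(theta t) X_t) = sigma exp(theta t) dB_t. Integrating from 0 to t gives X_t = x_0 * exp(-theta t) + sigma * int_0^t exp(-theta (t-s)) dB_s for any initial x_0. The Itô integral has variance (by the Itô isometry) sigma^2 * int_0^t exp(-2 theta (t - s)) ds = sigma^2 * (1 - exp(-2 theta t)) / (2 theta), independent of x_0.
With theta = 3, sigma = 5:
  Var(X_t) = (5)^2 * (1 - exp(-2*3 t)) / (2 * 3) = 25/6 - 25*exp(-6*t)/6.
As t -> infinity, exp(-2*3 t) -> 0, so the stationary variance is sigma^2 / (2 theta) = 25/6.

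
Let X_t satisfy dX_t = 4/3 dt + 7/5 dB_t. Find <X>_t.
<X>_t = 49*t/25

For an Itô process dX_t = a(t) dt + b(t) dB_t, the quadratic variation is <X>_t = int_0^t b(s)^2 ds (the drift term does not contribute). Here b(s) = 7/5, so
  b(s)^2 = 49/25.
Integrating from 0 to t:
  <X>_t = int_0^t (49/25) ds = 49*t/25.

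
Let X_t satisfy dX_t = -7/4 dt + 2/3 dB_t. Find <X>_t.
<X>_t = 4*t/9

For an Itô process dX_t = a(t) dt + b(t) dB_t, the quadratic variation is <X>_t = int_0^t b(s)^2 ds (the drift term does not contribute). Here b(s) = 2/3, so
  b(s)^2 = 4/9.
Integrating from 0 to t:
  <X>_t = int_0^t (4/9) ds = 4*t/9.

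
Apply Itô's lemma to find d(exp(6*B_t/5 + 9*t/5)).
d(exp(6*B_t/5 + 9*t/5)) = (63*exp(6*B_t/5 + 9*t/5)/25) dt + (6*exp(6*B_t/5 + 9*t/5)/5) dB_t

Itô's formula for f(t, x): d f(t, B_t) = (f_t + (1/2) f_xx) dt + f_x dB_t. Compute partials of f(t, x) = exp(9*t/5 + 6*x/5):
  f_t(t,x)  = 9*exp(9*t/5 + 6*x/5)/5
  f_x(t,x)  = 6*exp(9*t/5 + 6*x/5)/5
  f_xx(t,x) = 36*exp(9*t/5 + 6*x/5)/25
Assemble drift = f_t + (1/2) f_xx = 63*exp(9*t/5 + 6*x/5)/25 and diffusion = f_x = 6*exp(9*t/5 + 6*x/5)/5. Substituting x = B_t:
  d(exp(6*B_t/5 + 9*t/5)) = (63*exp(6*B_t/5 + 9*t/5)/25) dt + (6*exp(6*B_t/5 + 9*t/5)/5) dB_t.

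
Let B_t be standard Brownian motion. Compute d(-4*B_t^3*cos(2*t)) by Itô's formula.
d(-4*B_t^3*cos(2*t)) = (8*B_t^3*sin(2*t) - 12*B_t*cos(2*t)) dt + (-12*B_t^2*cos(2*t)) dB_t

Itô's formula for f(t, x): d f(t, B_t) = (f_t + (1/2) f_xx) dt + f_x dB_t. Compute partials of f(t, x) = -4*x^3*cos(2*t):
  f_t(t,x)  = 8*x^3*sin(2*t)
  f_x(t,x)  = -12*x^2*cos(2*t)
  f_xx(t,x) = -24*x*cos(2*t)
Assemble drift = f_t + (1/2) f_xx = 8*x^3*sin(2*t) - 12*x*cos(2*t) and diffusion = f_x = -12*x^2*cos(2*t). Substituting x = B_t:
  d(-4*B_t^3*cos(2*t)) = (8*B_t^3*sin(2*t) - 12*B_t*cos(2*t)) dt + (-12*B_t^2*cos(2*t)) dB_t.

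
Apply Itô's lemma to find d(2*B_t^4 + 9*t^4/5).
d(2*B_t^4 + 9*t^4/5) = (12*B_t^2 + 36*t^3/5) dt + (8*B_t^3) dB_t

Itô's formula for f(t, x): d f(t, B_t) = (f_t + (1/2) f_xx) dt + f_x dB_t. Compute partials of f(t, x) = 9*t^4/5 + 2*x^4:
  f_t(t,x)  = 36*t^3/5
  f_x(t,x)  = 8*x^3
  f_xx(t,x) = 24*x^2
Assemble drift = f_t + (1/2) f_xx = 36*t^3/5 + 12*x^2 and diffusion = f_x = 8*x^3. Substituting x = B_t:
  d(2*B_t^4 + 9*t^4/5) = (12*B_t^2 + 36*t^3/5) dt + (8*B_t^3) dB_t.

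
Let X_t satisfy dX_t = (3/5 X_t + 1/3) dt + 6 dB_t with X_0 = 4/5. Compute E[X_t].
E[X_t] = 61*exp(3*t/5)/45 - 5/9

Taking expectations and using E[dB_t] = 0, the mean m(t) = E[X_t] satisfies the ODE m'(t) = a m(t) + b with m(0) = x_0. With a = 3/5, b = 1/3, x_0 = 4/5, the solution is
  m(t) = x_0 * exp(a t) + (b/a) * (exp(a t) - 1)
       = (4/5) * exp((3/5) t) + ((1/3)/(3/5)) * (exp((3/5) t) - 1)
       = 61*exp(3*t/5)/45 - 5/9.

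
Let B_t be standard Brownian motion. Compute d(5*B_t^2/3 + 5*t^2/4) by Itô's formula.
d(5*B_t^2/3 + 5*t^2/4) = (5*t/2 + 5/3) dt + (10*B_t/3) dB_t

Itô's formula for f(t, x): d f(t, B_t) = (f_t + (1/2) f_xx) dt + f_x dB_t. Compute partials of f(t, x) = 5*t^2/4 + 5*x^2/3:
  f_t(t,x)  = 5*t/2
  f_x(t,x)  = 10*x/3
  f_xx(t,x) = 10/3
Assemble drift = f_t + (1/2) f_xx = 5*t/2 + 5/3 and diffusion = f_x = 10*x/3. Substituting x = B_t:
  d(5*B_t^2/3 + 5*t^2/4) = (5*t/2 + 5/3) dt + (10*B_t/3) dB_t.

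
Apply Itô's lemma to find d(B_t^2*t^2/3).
d(B_t^2*t^2/3) = (t*(2*B_t^2 + t)/3) dt + (2*B_t*t^2/3) dB_t

Itô's formula for f(t, x): d f(t, B_t) = (f_t + (1/2) f_xx) dt + f_x dB_t. Compute partials of f(t, x) = t^2*x^2/3:
  f_t(t,x)  = 2*t*x^2/3
  f_x(t,x)  = 2*t^2*x/3
  f_xx(t,x) = 2*t^2/3
Assemble drift = f_t + (1/2) f_xx = t*(t + 2*x^2)/3 and diffusion = f_x = 2*t^2*x/3. Substituting x = B_t:
  d(B_t^2*t^2/3) = (t*(2*B_t^2 + t)/3) dt + (2*B_t*t^2/3) dB_t.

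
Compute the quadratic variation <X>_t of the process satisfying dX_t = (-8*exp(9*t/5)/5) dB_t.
<X>_t = 32*exp(18*t/5)/45 - 32/45

For an Itô process dX_t = a(t) dt + b(t) dB_t, the quadratic variation is <X>_t = int_0^t b(s)^2 ds (the drift term does not contribute). Here b(s) = -8*exp(9*s/5)/5, so
  b(s)^2 = 64*exp(18*s/5)/25.
Integrating from 0 to t:
  <X>_t = int_0^t (64*exp(18*s/5)/25) ds = 32*exp(18*t/5)/45 - 32/45.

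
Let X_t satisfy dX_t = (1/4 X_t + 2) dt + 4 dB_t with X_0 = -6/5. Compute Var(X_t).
Var(X_t) = 32*exp(t/2) - 32

The variance V(t) = Var(X_t) satisfies V'(t) = 2 a V(t) + c^2 with V(0) = 0 (drift coefficient is linear in X, diffusion is constant). With a = 1/4, c = 4, the solution is
  V(t) = (c^2 / (2 a)) * (exp(2 a t) - 1)
       = (4^2 / (2*(1/4))) * (exp((1/2) t) - 1)
       = 32*exp(t/2) - 32.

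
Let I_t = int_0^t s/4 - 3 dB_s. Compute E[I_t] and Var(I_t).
E[I_t] = 0; Var(I_t) = t*(t^2 - 36*t + 432)/48

The Itô integral of a deterministic integrand f(s) has mean 0 because each increment f(s) * (B_{s+ds} - B_s) has mean 0. By the Itô isometry:
  Var( int_0^t f(s) dB_s ) = E[ (int_0^t f(s) dB_s)^2 ] = int_0^t f(s)^2 ds.
Here f(s) = s/4 - 3, so f(s)^2 = (s - 12)^2/16. Integrate:
  int_0^t ((s - 12)^2/16) ds = t*(t^2 - 36*t + 432)/48.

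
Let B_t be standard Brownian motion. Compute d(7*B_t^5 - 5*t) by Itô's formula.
d(7*B_t^5 - 5*t) = (70*B_t^3 - 5) dt + (35*B_t^4) dB_t

Itô's formula for f(t, x): d f(t, B_t) = (f_t + (1/2) f_xx) dt + f_x dB_t. Compute partials of f(t, x) = -5*t + 7*x^5:
  f_t(t,x)  = -5
  f_x(t,x)  = 35*x^4
  f_xx(t,x) = 140*x^3
Assemble drift = f_t + (1/2) f_xx = 70*x^3 - 5 and diffusion = f_x = 35*x^4. Substituting x = B_t:
  d(7*B_t^5 - 5*t) = (70*B_t^3 - 5) dt + (35*B_t^4) dB_t.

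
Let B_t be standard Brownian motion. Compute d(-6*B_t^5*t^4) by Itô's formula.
d(-6*B_t^5*t^4) = (B_t^3*t^3*(-24*B_t^2 - 60*t)) dt + (-30*B_t^4*t^4) dB_t

Itô's formula for f(t, x): d f(t, B_t) = (f_t + (1/2) f_xx) dt + f_x dB_t. Compute partials of f(t, x) = -6*t^4*x^5:
  f_t(t,x)  = -24*t^3*x^5
  f_x(t,x)  = -30*t^4*x^4
  f_xx(t,x) = -120*t^4*x^3
Assemble drift = f_t + (1/2) f_xx = t^3*x^3*(-60*t - 24*x^2) and diffusion = f_x = -30*t^4*x^4. Substituting x = B_t:
  d(-6*B_t^5*t^4) = (B_t^3*t^3*(-24*B_t^2 - 60*t)) dt + (-30*B_t^4*t^4) dB_t.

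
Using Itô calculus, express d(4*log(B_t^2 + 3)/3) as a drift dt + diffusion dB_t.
d(4*log(B_t^2 + 3)/3) = (4*(3 - B_t^2)/(3*(B_t^2 + 3)^2)) dt + (8*B_t/(3*(B_t^2 + 3))) dB_t

Itô's formula for f(B_t) gives d f(B_t) = f'(B_t) dB_t + (1/2) f''(B_t) dt. Compute derivatives of f(x) = 4*log(x^2 + 3)/3:
  f'(x)  = 8*x/(3*(x^2 + 3))
  f''(x) = 8*(3 - x^2)/(3*(x^2 + 3)^2)
Substitute x = B_t and multiply the f'' term by 1/2:
  drift     = (1/2) * (8*(3 - x^2)/(3*(x^2 + 3)^2)) evaluated at B_t = 4*(3 - B_t^2)/(3*(B_t^2 + 3)^2)
  diffusion = (8*x/(3*(x^2 + 3))) evaluated at B_t = 8*B_t/(3*(B_t^2 + 3))
Therefore d(4*log(B_t^2 + 3)/3) = (4*(3 - B_t^2)/(3*(B_t^2 + 3)^2)) dt + (8*B_t/(3*(B_t^2 + 3))) dB_t.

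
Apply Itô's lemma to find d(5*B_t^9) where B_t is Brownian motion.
d(5*B_t^9) = (180*B_t^7) dt + (45*B_t^8) dB_t

Itô's formula for f(B_t) gives d f(B_t) = f'(B_t) dB_t + (1/2) f''(B_t) dt. Compute derivatives of f(x) = 5*x^9:
  f'(x)  = 45*x^8
  f''(x) = 360*x^7
Substitute x = B_t and multiply the f'' term by 1/2:
  drift     = (1/2) * (360*x^7) evaluated at B_t = 180*B_t^7
  diffusion = (45*x^8) evaluated at B_t = 45*B_t^8
Therefore d(5*B_t^9) = (180*B_t^7) dt + (45*B_t^8) dB_t.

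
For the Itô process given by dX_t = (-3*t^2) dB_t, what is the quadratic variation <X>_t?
<X>_t = 9*t^5/5

For an Itô process dX_t = a(t) dt + b(t) dB_t, the quadratic variation is <X>_t = int_0^t b(s)^2 ds (the drift term does not contribute). Here b(s) = -3*s^2, so
  b(s)^2 = 9*s^4.
Integrating from 0 to t:
  <X>_t = int_0^t (9*s^4) ds = 9*t^5/5.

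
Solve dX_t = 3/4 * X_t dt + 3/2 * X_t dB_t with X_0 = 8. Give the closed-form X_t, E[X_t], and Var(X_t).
X_t = 8 * exp((-3/8) t + (3/2) B_t); E[X_t] = 8*exp(3*t/4); Var(X_t) = 64*(exp(9*t/4) - 1)*exp(3*t/2)

For GBM dX = mu X dt + sigma X dB with X_0 = x_0, apply Itô to Y = log X: dY = (mu - sigma^2/2) dt + sigma dB, so Y_t = log(x_0) + (mu - sigma^2/2) t + sigma B_t and hence X_t = x_0 * exp((mu - sigma^2/2) t + sigma B_t).
With mu = 3/4, sigma = 3/2, x_0 = 8, this gives:
  X_t = 8 * exp((-3/8) * t + (3/2) * B_t).
Since sigma*B_t ~ Normal(0, sigma^2 t), E[exp(sigma*B_t)] = exp(sigma^2 t / 2); so E[X_t] = x_0 * exp((mu - sigma^2/2) t) * exp(sigma^2 t / 2) = x_0 * exp(mu t) = 8*exp(3*t/4).
Var(X_t) = E[X_t^2] - (E[X_t])^2 = x_0^2 * exp(2 mu t) * (exp(sigma^2 t) - 1) = 64*(exp(9*t/4) - 1)*exp(3*t/2).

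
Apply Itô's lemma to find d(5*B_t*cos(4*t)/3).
d(5*B_t*cos(4*t)/3) = (-20*B_t*sin(4*t)/3) dt + (5*cos(4*t)/3) dB_t

Itô's formula for f(t, x): d f(t, B_t) = (f_t + (1/2) f_xx) dt + f_x dB_t. Compute partials of f(t, x) = 5*x*cos(4*t)/3:
  f_t(t,x)  = -20*x*sin(4*t)/3
  f_x(t,x)  = 5*cos(4*t)/3
  f_xx(t,x) = 0
Assemble drift = f_t + (1/2) f_xx = -20*x*sin(4*t)/3 and diffusion = f_x = 5*cos(4*t)/3. Substituting x = B_t:
  d(5*B_t*cos(4*t)/3) = (-20*B_t*sin(4*t)/3) dt + (5*cos(4*t)/3) dB_t.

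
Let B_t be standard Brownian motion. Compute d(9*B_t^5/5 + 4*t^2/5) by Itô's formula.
d(9*B_t^5/5 + 4*t^2/5) = (18*B_t^3 + 8*t/5) dt + (9*B_t^4) dB_t

Itô's formula for f(t, x): d f(t, B_t) = (f_t + (1/2) f_xx) dt + f_x dB_t. Compute partials of f(t, x) = 4*t^2/5 + 9*x^5/5:
  f_t(t,x)  = 8*t/5
  f_x(t,x)  = 9*x^4
  f_xx(t,x) = 36*x^3
Assemble drift = f_t + (1/2) f_xx = 8*t/5 + 18*x^3 and diffusion = f_x = 9*x^4. Substituting x = B_t:
  d(9*B_t^5/5 + 4*t^2/5) = (18*B_t^3 + 8*t/5) dt + (9*B_t^4) dB_t.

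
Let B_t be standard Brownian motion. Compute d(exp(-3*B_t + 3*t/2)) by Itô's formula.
d(exp(-3*B_t + 3*t/2)) = (6*exp(-3*B_t + 3*t/2)) dt + (-3*exp(-3*B_t + 3*t/2)) dB_t

Itô's formula for f(t, x): d f(t, B_t) = (f_t + (1/2) f_xx) dt + f_x dB_t. Compute partials of f(t, x) = exp(3*t/2 - 3*x):
  f_t(t,x)  = 3*exp(3*t/2 - 3*x)/2
  f_x(t,x)  = -3*exp(3*t/2 - 3*x)
  f_xx(t,x) = 9*exp(3*t/2 - 3*x)
Assemble drift = f_t + (1/2) f_xx = 6*exp(3*t/2 - 3*x) and diffusion = f_x = -3*exp(3*t/2 - 3*x). Substituting x = B_t:
  d(exp(-3*B_t + 3*t/2)) = (6*exp(-3*B_t + 3*t/2)) dt + (-3*exp(-3*B_t + 3*t/2)) dB_t.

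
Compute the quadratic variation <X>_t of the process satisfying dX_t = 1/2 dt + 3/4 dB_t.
<X>_t = 9*t/16

For an Itô process dX_t = a(t) dt + b(t) dB_t, the quadratic variation is <X>_t = int_0^t b(s)^2 ds (the drift term does not contribute). Here b(s) = 3/4, so
  b(s)^2 = 9/16.
Integrating from 0 to t:
  <X>_t = int_0^t (9/16) ds = 9*t/16.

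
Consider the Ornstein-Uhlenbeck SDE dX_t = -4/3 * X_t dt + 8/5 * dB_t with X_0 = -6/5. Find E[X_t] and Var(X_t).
E[X_t] = -6*exp(-4*t/3)/5; Var(X_t) = 24/25 - 24*exp(-8*t/3)/25

The OU SDE dX = -theta X dt + sigma dB admits the integrating factor exp(theta t): d(exp(theta t) X_t) = sigma exp(theta t) dB_t. Integrating from 0 to t:
  X_t = x_0 * exp(-theta t) + sigma * int_0^t exp(-theta (t-s)) dB_s.
The Itô integral has mean 0 and (by the Itô isometry) variance sigma^2 * int_0^t exp(-2 theta (t - s)) ds = sigma^2 * (1 - exp(-2 theta t)) / (2 theta).
With theta = 4/3, sigma = 8/5, x_0 = -6/5:
  E[X_t] = -6/5 * exp(-4/3 t) = -6*exp(-4*t/3)/5
  Var(X_t) = (8/5)^2 * (1 - exp(-2*4/3 t)) / (2 * 4/3) = 24/25 - 24*exp(-8*t/3)/25.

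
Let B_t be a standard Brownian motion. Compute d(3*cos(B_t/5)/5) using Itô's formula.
d(3*cos(B_t/5)/5) = (-3*cos(B_t/5)/250) dt + (-3*sin(B_t/5)/25) dB_t

Itô's formula for f(B_t) gives d f(B_t) = f'(B_t) dB_t + (1/2) f''(B_t) dt. Compute derivatives of f(x) = 3*cos(x/5)/5:
  f'(x)  = -3*sin(x/5)/25
  f''(x) = -3*cos(x/5)/125
Substitute x = B_t and multiply the f'' term by 1/2:
  drift     = (1/2) * (-3*cos(x/5)/125) evaluated at B_t = -3*cos(B_t/5)/250
  diffusion = (-3*sin(x/5)/25) evaluated at B_t = -3*sin(B_t/5)/25
Therefore d(3*cos(B_t/5)/5) = (-3*cos(B_t/5)/250) dt + (-3*sin(B_t/5)/25) dB_t.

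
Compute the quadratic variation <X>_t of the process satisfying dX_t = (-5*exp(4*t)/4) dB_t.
<X>_t = 25*exp(8*t)/128 - 25/128

For an Itô process dX_t = a(t) dt + b(t) dB_t, the quadratic variation is <X>_t = int_0^t b(s)^2 ds (the drift term does not contribute). Here b(s) = -5*exp(4*s)/4, so
  b(s)^2 = 25*exp(8*s)/16.
Integrating from 0 to t:
  <X>_t = int_0^t (25*exp(8*s)/16) ds = 25*exp(8*t)/128 - 25/128.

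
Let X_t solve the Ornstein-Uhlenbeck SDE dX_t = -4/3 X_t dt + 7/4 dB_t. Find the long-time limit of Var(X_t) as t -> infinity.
lim Var(X_t) = 147/128

The OU SDE dX = -theta X dt + sigma dB admits the integrating factor exp(theta t): d(exp(theta t) X_t) = sigma exp(theta t) dB_t. Integrating from 0 to t gives X_t = x_0 * exp(-theta t) + sigma * int_0^t exp(-theta (t-s)) dB_s for any initial x_0. The Itô integral has variance (by the Itô isometry) sigma^2 * int_0^t exp(-2 theta (t - s)) ds = sigma^2 * (1 - exp(-2 theta t)) / (2 theta), independent of x_0.
With theta = 4/3, sigma = 7/4:
  Var(X_t) = (7/4)^2 * (1 - exp(-2*4/3 t)) / (2 * 4/3) = 147/128 - 147*exp(-8*t/3)/128.
As t -> infinity, exp(-2*4/3 t) -> 0, so the stationary variance is sigma^2 / (2 theta) = 147/128.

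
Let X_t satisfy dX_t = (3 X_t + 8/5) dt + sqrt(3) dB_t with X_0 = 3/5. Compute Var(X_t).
Var(X_t) = exp(6*t)/2 - 1/2

The variance V(t) = Var(X_t) satisfies V'(t) = 2 a V(t) + c^2 with V(0) = 0 (drift coefficient is linear in X, diffusion is constant). With a = 3, c = sqrt(3), the solution is
  V(t) = (c^2 / (2 a)) * (exp(2 a t) - 1)
       = (sqrt(3)^2 / (2*3)) * (exp(6 t) - 1)
       = exp(6*t)/2 - 1/2.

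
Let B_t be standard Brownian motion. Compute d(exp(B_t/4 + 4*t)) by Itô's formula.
d(exp(B_t/4 + 4*t)) = (129*exp(B_t/4 + 4*t)/32) dt + (exp(B_t/4 + 4*t)/4) dB_t

Itô's formula for f(t, x): d f(t, B_t) = (f_t + (1/2) f_xx) dt + f_x dB_t. Compute partials of f(t, x) = exp(4*t + x/4):
  f_t(t,x)  = 4*exp(4*t + x/4)
  f_x(t,x)  = exp(4*t + x/4)/4
  f_xx(t,x) = exp(4*t + x/4)/16
Assemble drift = f_t + (1/2) f_xx = 129*exp(4*t + x/4)/32 and diffusion = f_x = exp(4*t + x/4)/4. Substituting x = B_t:
  d(exp(B_t/4 + 4*t)) = (129*exp(B_t/4 + 4*t)/32) dt + (exp(B_t/4 + 4*t)/4) dB_t.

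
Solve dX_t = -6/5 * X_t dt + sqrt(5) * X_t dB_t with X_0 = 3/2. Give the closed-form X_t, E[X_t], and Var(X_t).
X_t = 3/2 * exp((-37/10) t + (sqrt(5)) B_t); E[X_t] = 3*exp(-6*t/5)/2; Var(X_t) = (9*exp(5*t) - 9)*exp(-12*t/5)/4

For GBM dX = mu X dt + sigma X dB with X_0 = x_0, apply Itô to Y = log X: dY = (mu - sigma^2/2) dt + sigma dB, so Y_t = log(x_0) + (mu - sigma^2/2) t + sigma B_t and hence X_t = x_0 * exp((mu - sigma^2/2) t + sigma B_t).
With mu = -6/5, sigma = sqrt(5), x_0 = 3/2, this gives:
  X_t = 3/2 * exp((-37/10) * t + (sqrt(5)) * B_t).
Since sigma*B_t ~ Normal(0, sigma^2 t), E[exp(sigma*B_t)] = exp(sigma^2 t / 2); so E[X_t] = x_0 * exp((mu - sigma^2/2) t) * exp(sigma^2 t / 2) = x_0 * exp(mu t) = 3*exp(-6*t/5)/2.
Var(X_t) = E[X_t^2] - (E[X_t])^2 = x_0^2 * exp(2 mu t) * (exp(sigma^2 t) - 1) = (9*exp(5*t) - 9)*exp(-12*t/5)/4.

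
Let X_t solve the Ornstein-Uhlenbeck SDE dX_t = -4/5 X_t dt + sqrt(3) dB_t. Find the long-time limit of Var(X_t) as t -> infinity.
lim Var(X_t) = 15/8

The OU SDE dX = -theta X dt + sigma dB admits the integrating factor exp(theta t): d(exp(theta t) X_t) = sigma exp(theta t) dB_t. Integrating from 0 to t gives X_t = x_0 * exp(-theta t) + sigma * int_0^t exp(-theta (t-s)) dB_s for any initial x_0. The Itô integral has variance (by the Itô isometry) sigma^2 * int_0^t exp(-2 theta (t - s)) ds = sigma^2 * (1 - exp(-2 theta t)) / (2 theta), independent of x_0.
With theta = 4/5, sigma = sqrt(3):
  Var(X_t) = (sqrt(3))^2 * (1 - exp(-2*4/5 t)) / (2 * 4/5) = 15/8 - 15*exp(-8*t/5)/8.
As t -> infinity, exp(-2*4/5 t) -> 0, so the stationary variance is sigma^2 / (2 theta) = 15/8.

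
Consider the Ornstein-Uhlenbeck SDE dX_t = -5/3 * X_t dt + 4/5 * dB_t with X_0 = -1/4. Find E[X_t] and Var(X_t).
E[X_t] = -exp(-5*t/3)/4; Var(X_t) = 24/125 - 24*exp(-10*t/3)/125

The OU SDE dX = -theta X dt + sigma dB admits the integrating factor exp(theta t): d(exp(theta t) X_t) = sigma exp(theta t) dB_t. Integrating from 0 to t:
  X_t = x_0 * exp(-theta t) + sigma * int_0^t exp(-theta (t-s)) dB_s.
The Itô integral has mean 0 and (by the Itô isometry) variance sigma^2 * int_0^t exp(-2 theta (t - s)) ds = sigma^2 * (1 - exp(-2 theta t)) / (2 theta).
With theta = 5/3, sigma = 4/5, x_0 = -1/4:
  E[X_t] = -1/4 * exp(-5/3 t) = -exp(-5*t/3)/4
  Var(X_t) = (4/5)^2 * (1 - exp(-2*5/3 t)) / (2 * 5/3) = 24/125 - 24*exp(-10*t/3)/125.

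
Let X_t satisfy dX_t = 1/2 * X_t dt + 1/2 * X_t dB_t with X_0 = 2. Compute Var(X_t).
Var(X_t) = 4*(exp(t/4) - 1)*exp(t)

For GBM dX = mu X dt + sigma X dB with X_0 = x_0, apply Itô to Y = log X: dY = (mu - sigma^2/2) dt + sigma dB, so Y_t = log(x_0) + (mu - sigma^2/2) t + sigma B_t and hence X_t = x_0 * exp((mu - sigma^2/2) t + sigma B_t).
With mu = 1/2, sigma = 1/2, x_0 = 2, this gives:
  X_t = 2 * exp((3/8) * t + (1/2) * B_t).
Since sigma*B_t ~ Normal(0, sigma^2 t), E[exp(sigma*B_t)] = exp(sigma^2 t / 2); so E[X_t] = x_0 * exp((mu - sigma^2/2) t) * exp(sigma^2 t / 2) = x_0 * exp(mu t) = 2*exp(t/2).
Var(X_t) = E[X_t^2] - (E[X_t])^2 = x_0^2 * exp(2 mu t) * (exp(sigma^2 t) - 1) = 4*(exp(t/4) - 1)*exp(t).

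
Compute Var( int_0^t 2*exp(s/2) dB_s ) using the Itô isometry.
Var = 4*exp(t) - 4

The Itô integral of a deterministic integrand f(s) has mean 0 because each increment f(s) * (B_{s+ds} - B_s) has mean 0. By the Itô isometry:
  Var( int_0^t f(s) dB_s ) = E[ (int_0^t f(s) dB_s)^2 ] = int_0^t f(s)^2 ds.
Here f(s) = 2*exp(s/2), so f(s)^2 = 4*exp(s). Integrate:
  int_0^t (4*exp(s)) ds = 4*exp(t) - 4.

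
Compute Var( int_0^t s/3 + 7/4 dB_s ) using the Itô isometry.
Var = t*(16*t^2 + 252*t + 1323)/432

The Itô integral of a deterministic integrand f(s) has mean 0 because each increment f(s) * (B_{s+ds} - B_s) has mean 0. By the Itô isometry:
  Var( int_0^t f(s) dB_s ) = E[ (int_0^t f(s) dB_s)^2 ] = int_0^t f(s)^2 ds.
Here f(s) = s/3 + 7/4, so f(s)^2 = (4*s + 21)^2/144. Integrate:
  int_0^t ((4*s + 21)^2/144) ds = t*(16*t^2 + 252*t + 1323)/432.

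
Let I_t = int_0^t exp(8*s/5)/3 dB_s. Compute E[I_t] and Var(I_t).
E[I_t] = 0; Var(I_t) = 5*exp(16*t/5)/144 - 5/144

The Itô integral of a deterministic integrand f(s) has mean 0 because each increment f(s) * (B_{s+ds} - B_s) has mean 0. By the Itô isometry:
  Var( int_0^t f(s) dB_s ) = E[ (int_0^t f(s) dB_s)^2 ] = int_0^t f(s)^2 ds.
Here f(s) = exp(8*s/5)/3, so f(s)^2 = exp(16*s/5)/9. Integrate:
  int_0^t (exp(16*s/5)/9) ds = 5*exp(16*t/5)/144 - 5/144.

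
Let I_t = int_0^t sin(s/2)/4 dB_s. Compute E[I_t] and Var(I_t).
E[I_t] = 0; Var(I_t) = t/32 - sin(t)/32

The Itô integral of a deterministic integrand f(s) has mean 0 because each increment f(s) * (B_{s+ds} - B_s) has mean 0. By the Itô isometry:
  Var( int_0^t f(s) dB_s ) = E[ (int_0^t f(s) dB_s)^2 ] = int_0^t f(s)^2 ds.
Here f(s) = sin(s/2)/4, so f(s)^2 = sin(s/2)^2/16. Integrate:
  int_0^t (sin(s/2)^2/16) ds = t/32 - sin(t)/32.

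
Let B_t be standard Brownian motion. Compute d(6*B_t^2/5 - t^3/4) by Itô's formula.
d(6*B_t^2/5 - t^3/4) = (6/5 - 3*t^2/4) dt + (12*B_t/5) dB_t

Itô's formula for f(t, x): d f(t, B_t) = (f_t + (1/2) f_xx) dt + f_x dB_t. Compute partials of f(t, x) = -t^3/4 + 6*x^2/5:
  f_t(t,x)  = -3*t^2/4
  f_x(t,x)  = 12*x/5
  f_xx(t,x) = 12/5
Assemble drift = f_t + (1/2) f_xx = 6/5 - 3*t^2/4 and diffusion = f_x = 12*x/5. Substituting x = B_t:
  d(6*B_t^2/5 - t^3/4) = (6/5 - 3*t^2/4) dt + (12*B_t/5) dB_t.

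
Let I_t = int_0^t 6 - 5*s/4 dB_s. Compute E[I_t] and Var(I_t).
E[I_t] = 0; Var(I_t) = t*(25*t^2 - 360*t + 1728)/48

The Itô integral of a deterministic integrand f(s) has mean 0 because each increment f(s) * (B_{s+ds} - B_s) has mean 0. By the Itô isometry:
  Var( int_0^t f(s) dB_s ) = E[ (int_0^t f(s) dB_s)^2 ] = int_0^t f(s)^2 ds.
Here f(s) = 6 - 5*s/4, so f(s)^2 = (5*s - 24)^2/16. Integrate:
  int_0^t ((5*s - 24)^2/16) ds = t*(25*t^2 - 360*t + 1728)/48.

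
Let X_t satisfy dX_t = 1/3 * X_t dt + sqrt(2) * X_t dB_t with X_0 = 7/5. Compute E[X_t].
E[X_t] = 7*exp(t/3)/5

For GBM dX = mu X dt + sigma X dB with X_0 = x_0, apply Itô to Y = log X: dY = (mu - sigma^2/2) dt + sigma dB, so Y_t = log(x_0) + (mu - sigma^2/2) t + sigma B_t and hence X_t = x_0 * exp((mu - sigma^2/2) t + sigma B_t).
With mu = 1/3, sigma = sqrt(2), x_0 = 7/5, this gives:
  X_t = 7/5 * exp((-2/3) * t + (sqrt(2)) * B_t).
Since sigma*B_t ~ Normal(0, sigma^2 t), E[exp(sigma*B_t)] = exp(sigma^2 t / 2); so E[X_t] = x_0 * exp((mu - sigma^2/2) t) * exp(sigma^2 t / 2) = x_0 * exp(mu t) = 7*exp(t/3)/5.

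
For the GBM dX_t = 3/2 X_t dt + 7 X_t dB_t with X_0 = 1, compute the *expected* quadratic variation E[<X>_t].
E[<X>_t] = 49*exp(52*t)/52 - 49/52

<X>_t = int_0^t (7 * X_s)^2 ds. Taking expectation inside the integral: E[<X>_t] = 7^2 * int_0^t E[X_s^2] ds. For GBM, E[X_s^2] = x_0^2 * exp((2 mu + sigma^2) s). Integrating:
  E[<X>_t] = 7^2 * 1^2 * (exp((2*(3/2) + 7^2) t) - 1) / (2*(3/2) + 7^2)
           = 7^2 * 1^2 * (exp(52 t) - 1) / 52 = 49*exp(52*t)/52 - 49/52.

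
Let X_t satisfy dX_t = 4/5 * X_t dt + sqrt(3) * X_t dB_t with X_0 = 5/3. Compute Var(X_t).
Var(X_t) = 25*(exp(3*t) - 1)*exp(8*t/5)/9

For GBM dX = mu X dt + sigma X dB with X_0 = x_0, apply Itô to Y = log X: dY = (mu - sigma^2/2) dt + sigma dB, so Y_t = log(x_0) + (mu - sigma^2/2) t + sigma B_t and hence X_t = x_0 * exp((mu - sigma^2/2) t + sigma B_t).
With mu = 4/5, sigma = sqrt(3), x_0 = 5/3, this gives:
  X_t = 5/3 * exp((-7/10) * t + (sqrt(3)) * B_t).
Since sigma*B_t ~ Normal(0, sigma^2 t), E[exp(sigma*B_t)] = exp(sigma^2 t / 2); so E[X_t] = x_0 * exp((mu - sigma^2/2) t) * exp(sigma^2 t / 2) = x_0 * exp(mu t) = 5*exp(4*t/5)/3.
Var(X_t) = E[X_t^2] - (E[X_t])^2 = x_0^2 * exp(2 mu t) * (exp(sigma^2 t) - 1) = 25*(exp(3*t) - 1)*exp(8*t/5)/9.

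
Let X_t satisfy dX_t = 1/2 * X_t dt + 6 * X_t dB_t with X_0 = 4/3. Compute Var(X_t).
Var(X_t) = 16*(exp(36*t) - 1)*exp(t)/9

For GBM dX = mu X dt + sigma X dB with X_0 = x_0, apply Itô to Y = log X: dY = (mu - sigma^2/2) dt + sigma dB, so Y_t = log(x_0) + (mu - sigma^2/2) t + sigma B_t and hence X_t = x_0 * exp((mu - sigma^2/2) t + sigma B_t).
With mu = 1/2, sigma = 6, x_0 = 4/3, this gives:
  X_t = 4/3 * exp((-35/2) * t + (6) * B_t).
Since sigma*B_t ~ Normal(0, sigma^2 t), E[exp(sigma*B_t)] = exp(sigma^2 t / 2); so E[X_t] = x_0 * exp((mu - sigma^2/2) t) * exp(sigma^2 t / 2) = x_0 * exp(mu t) = 4*exp(t/2)/3.
Var(X_t) = E[X_t^2] - (E[X_t])^2 = x_0^2 * exp(2 mu t) * (exp(sigma^2 t) - 1) = 16*(exp(36*t) - 1)*exp(t)/9.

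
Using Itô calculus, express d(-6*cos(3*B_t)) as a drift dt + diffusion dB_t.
d(-6*cos(3*B_t)) = (27*cos(3*B_t)) dt + (18*sin(3*B_t)) dB_t

Itô's formula for f(B_t) gives d f(B_t) = f'(B_t) dB_t + (1/2) f''(B_t) dt. Compute derivatives of f(x) = -6*cos(3*x):
  f'(x)  = 18*sin(3*x)
  f''(x) = 54*cos(3*x)
Substitute x = B_t and multiply the f'' term by 1/2:
  drift     = (1/2) * (54*cos(3*x)) evaluated at B_t = 27*cos(3*B_t)
  diffusion = (18*sin(3*x)) evaluated at B_t = 18*sin(3*B_t)
Therefore d(-6*cos(3*B_t)) = (27*cos(3*B_t)) dt + (18*sin(3*B_t)) dB_t.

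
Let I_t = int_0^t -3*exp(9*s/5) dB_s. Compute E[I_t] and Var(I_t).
E[I_t] = 0; Var(I_t) = 5*exp(18*t/5)/2 - 5/2

The Itô integral of a deterministic integrand f(s) has mean 0 because each increment f(s) * (B_{s+ds} - B_s) has mean 0. By the Itô isometry:
  Var( int_0^t f(s) dB_s ) = E[ (int_0^t f(s) dB_s)^2 ] = int_0^t f(s)^2 ds.
Here f(s) = -3*exp(9*s/5), so f(s)^2 = 9*exp(18*s/5). Integrate:
  int_0^t (9*exp(18*s/5)) ds = 5*exp(18*t/5)/2 - 5/2.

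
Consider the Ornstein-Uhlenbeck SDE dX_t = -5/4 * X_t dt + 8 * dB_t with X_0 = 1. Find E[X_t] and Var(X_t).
E[X_t] = exp(-5*t/4); Var(X_t) = 128/5 - 128*exp(-5*t/2)/5

The OU SDE dX = -theta X dt + sigma dB admits the integrating factor exp(theta t): d(exp(theta t) X_t) = sigma exp(theta t) dB_t. Integrating from 0 to t:
  X_t = x_0 * exp(-theta t) + sigma * int_0^t exp(-theta (t-s)) dB_s.
The Itô integral has mean 0 and (by the Itô isometry) variance sigma^2 * int_0^t exp(-2 theta (t - s)) ds = sigma^2 * (1 - exp(-2 theta t)) / (2 theta).
With theta = 5/4, sigma = 8, x_0 = 1:
  E[X_t] = 1 * exp(-5/4 t) = exp(-5*t/4)
  Var(X_t) = (8)^2 * (1 - exp(-2*5/4 t)) / (2 * 5/4) = 128/5 - 128*exp(-5*t/2)/5.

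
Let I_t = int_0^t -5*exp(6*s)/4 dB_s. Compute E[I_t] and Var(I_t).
E[I_t] = 0; Var(I_t) = 25*exp(12*t)/192 - 25/192

The Itô integral of a deterministic integrand f(s) has mean 0 because each increment f(s) * (B_{s+ds} - B_s) has mean 0. By the Itô isometry:
  Var( int_0^t f(s) dB_s ) = E[ (int_0^t f(s) dB_s)^2 ] = int_0^t f(s)^2 ds.
Here f(s) = -5*exp(6*s)/4, so f(s)^2 = 25*exp(12*s)/16. Integrate:
  int_0^t (25*exp(12*s)/16) ds = 25*exp(12*t)/192 - 25/192.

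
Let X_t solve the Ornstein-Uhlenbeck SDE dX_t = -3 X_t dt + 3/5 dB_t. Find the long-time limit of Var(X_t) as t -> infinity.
lim Var(X_t) = 3/50

The OU SDE dX = -theta X dt + sigma dB admits the integrating factor exp(theta t): d(exp(theta t) X_t) = sigma exp(theta t) dB_t. Integrating from 0 to t gives X_t = x_0 * exp(-theta t) + sigma * int_0^t exp(-theta (t-s)) dB_s for any initial x_0. The Itô integral has variance (by the Itô isometry) sigma^2 * int_0^t exp(-2 theta (t - s)) ds = sigma^2 * (1 - exp(-2 theta t)) / (2 theta), independent of x_0.
With theta = 3, sigma = 3/5:
  Var(X_t) = (3/5)^2 * (1 - exp(-2*3 t)) / (2 * 3) = 3/50 - 3*exp(-6*t)/50.
As t -> infinity, exp(-2*3 t) -> 0, so the stationary variance is sigma^2 / (2 theta) = 3/50.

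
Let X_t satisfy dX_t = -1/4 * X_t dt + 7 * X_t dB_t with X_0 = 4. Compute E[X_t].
E[X_t] = 4*exp(-t/4)

For GBM dX = mu X dt + sigma X dB with X_0 = x_0, apply Itô to Y = log X: dY = (mu - sigma^2/2) dt + sigma dB, so Y_t = log(x_0) + (mu - sigma^2/2) t + sigma B_t and hence X_t = x_0 * exp((mu - sigma^2/2) t + sigma B_t).
With mu = -1/4, sigma = 7, x_0 = 4, this gives:
  X_t = 4 * exp((-99/4) * t + (7) * B_t).
Since sigma*B_t ~ Normal(0, sigma^2 t), E[exp(sigma*B_t)] = exp(sigma^2 t / 2); so E[X_t] = x_0 * exp((mu - sigma^2/2) t) * exp(sigma^2 t / 2) = x_0 * exp(mu t) = 4*exp(-t/4).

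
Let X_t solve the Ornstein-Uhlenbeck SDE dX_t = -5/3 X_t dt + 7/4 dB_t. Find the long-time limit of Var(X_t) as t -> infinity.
lim Var(X_t) = 147/160

The OU SDE dX = -theta X dt + sigma dB admits the integrating factor exp(theta t): d(exp(theta t) X_t) = sigma exp(theta t) dB_t. Integrating from 0 to t gives X_t = x_0 * exp(-theta t) + sigma * int_0^t exp(-theta (t-s)) dB_s for any initial x_0. The Itô integral has variance (by the Itô isometry) sigma^2 * int_0^t exp(-2 theta (t - s)) ds = sigma^2 * (1 - exp(-2 theta t)) / (2 theta), independent of x_0.
With theta = 5/3, sigma = 7/4:
  Var(X_t) = (7/4)^2 * (1 - exp(-2*5/3 t)) / (2 * 5/3) = 147/160 - 147*exp(-10*t/3)/160.
As t -> infinity, exp(-2*5/3 t) -> 0, so the stationary variance is sigma^2 / (2 theta) = 147/160.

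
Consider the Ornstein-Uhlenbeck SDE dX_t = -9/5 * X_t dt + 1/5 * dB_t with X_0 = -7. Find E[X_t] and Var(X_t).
E[X_t] = -7*exp(-9*t/5); Var(X_t) = 1/90 - exp(-18*t/5)/90

The OU SDE dX = -theta X dt + sigma dB admits the integrating factor exp(theta t): d(exp(theta t) X_t) = sigma exp(theta t) dB_t. Integrating from 0 to t:
  X_t = x_0 * exp(-theta t) + sigma * int_0^t exp(-theta (t-s)) dB_s.
The Itô integral has mean 0 and (by the Itô isometry) variance sigma^2 * int_0^t exp(-2 theta (t - s)) ds = sigma^2 * (1 - exp(-2 theta t)) / (2 theta).
With theta = 9/5, sigma = 1/5, x_0 = -7:
  E[X_t] = -7 * exp(-9/5 t) = -7*exp(-9*t/5)
  Var(X_t) = (1/5)^2 * (1 - exp(-2*9/5 t)) / (2 * 9/5) = 1/90 - exp(-18*t/5)/90.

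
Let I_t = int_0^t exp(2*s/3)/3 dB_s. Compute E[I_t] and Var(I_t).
E[I_t] = 0; Var(I_t) = exp(4*t/3)/12 - 1/12

The Itô integral of a deterministic integrand f(s) has mean 0 because each increment f(s) * (B_{s+ds} - B_s) has mean 0. By the Itô isometry:
  Var( int_0^t f(s) dB_s ) = E[ (int_0^t f(s) dB_s)^2 ] = int_0^t f(s)^2 ds.
Here f(s) = exp(2*s/3)/3, so f(s)^2 = exp(4*s/3)/9. Integrate:
  int_0^t (exp(4*s/3)/9) ds = exp(4*t/3)/12 - 1/12.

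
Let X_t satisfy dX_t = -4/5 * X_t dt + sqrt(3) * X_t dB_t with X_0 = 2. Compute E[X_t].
E[X_t] = 2*exp(-4*t/5)

For GBM dX = mu X dt + sigma X dB with X_0 = x_0, apply Itô to Y = log X: dY = (mu - sigma^2/2) dt + sigma dB, so Y_t = log(x_0) + (mu - sigma^2/2) t + sigma B_t and hence X_t = x_0 * exp((mu - sigma^2/2) t + sigma B_t).
With mu = -4/5, sigma = sqrt(3), x_0 = 2, this gives:
  X_t = 2 * exp((-23/10) * t + (sqrt(3)) * B_t).
Since sigma*B_t ~ Normal(0, sigma^2 t), E[exp(sigma*B_t)] = exp(sigma^2 t / 2); so E[X_t] = x_0 * exp((mu - sigma^2/2) t) * exp(sigma^2 t / 2) = x_0 * exp(mu t) = 2*exp(-4*t/5).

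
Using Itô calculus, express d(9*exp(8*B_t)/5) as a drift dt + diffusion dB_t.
d(9*exp(8*B_t)/5) = (288*exp(8*B_t)/5) dt + (72*exp(8*B_t)/5) dB_t

Itô's formula for f(B_t) gives d f(B_t) = f'(B_t) dB_t + (1/2) f''(B_t) dt. Compute derivatives of f(x) = 9*exp(8*x)/5:
  f'(x)  = 72*exp(8*x)/5
  f''(x) = 576*exp(8*x)/5
Substitute x = B_t and multiply the f'' term by 1/2:
  drift     = (1/2) * (576*exp(8*x)/5) evaluated at B_t = 288*exp(8*B_t)/5
  diffusion = (72*exp(8*x)/5) evaluated at B_t = 72*exp(8*B_t)/5
Therefore d(9*exp(8*B_t)/5) = (288*exp(8*B_t)/5) dt + (72*exp(8*B_t)/5) dB_t.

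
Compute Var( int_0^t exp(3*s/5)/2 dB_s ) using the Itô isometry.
Var = 5*exp(6*t/5)/24 - 5/24

The Itô integral of a deterministic integrand f(s) has mean 0 because each increment f(s) * (B_{s+ds} - B_s) has mean 0. By the Itô isometry:
  Var( int_0^t f(s) dB_s ) = E[ (int_0^t f(s) dB_s)^2 ] = int_0^t f(s)^2 ds.
Here f(s) = exp(3*s/5)/2, so f(s)^2 = exp(6*s/5)/4. Integrate:
  int_0^t (exp(6*s/5)/4) ds = 5*exp(6*t/5)/24 - 5/24.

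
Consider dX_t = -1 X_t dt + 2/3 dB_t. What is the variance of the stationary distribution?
lim Var(X_t) = 2/9

The OU SDE dX = -theta X dt + sigma dB admits the integrating factor exp(theta t): d(exp(theta t) X_t) = sigma exp(theta t) dB_t. Integrating from 0 to t gives X_t = x_0 * exp(-theta t) + sigma * int_0^t exp(-theta (t-s)) dB_s for any initial x_0. The Itô integral has variance (by the Itô isometry) sigma^2 * int_0^t exp(-2 theta (t - s)) ds = sigma^2 * (1 - exp(-2 theta t)) / (2 theta), independent of x_0.
With theta = 1, sigma = 2/3:
  Var(X_t) = (2/3)^2 * (1 - exp(-2*1 t)) / (2 * 1) = 2/9 - 2*exp(-2*t)/9.
As t -> infinity, exp(-2*1 t) -> 0, so the stationary variance is sigma^2 / (2 theta) = 2/9.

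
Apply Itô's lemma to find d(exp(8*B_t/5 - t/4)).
d(exp(8*B_t/5 - t/4)) = (103*exp(8*B_t/5 - t/4)/100) dt + (8*exp(8*B_t/5 - t/4)/5) dB_t

Itô's formula for f(t, x): d f(t, B_t) = (f_t + (1/2) f_xx) dt + f_x dB_t. Compute partials of f(t, x) = exp(-t/4 + 8*x/5):
  f_t(t,x)  = -exp(-t/4 + 8*x/5)/4
  f_x(t,x)  = 8*exp(-t/4 + 8*x/5)/5
  f_xx(t,x) = 64*exp(-t/4 + 8*x/5)/25
Assemble drift = f_t + (1/2) f_xx = 103*exp(-t/4 + 8*x/5)/100 and diffusion = f_x = 8*exp(-t/4 + 8*x/5)/5. Substituting x = B_t:
  d(exp(8*B_t/5 - t/4)) = (103*exp(8*B_t/5 - t/4)/100) dt + (8*exp(8*B_t/5 - t/4)/5) dB_t.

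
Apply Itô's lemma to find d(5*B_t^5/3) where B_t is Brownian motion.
d(5*B_t^5/3) = (50*B_t^3/3) dt + (25*B_t^4/3) dB_t

Itô's formula for f(B_t) gives d f(B_t) = f'(B_t) dB_t + (1/2) f''(B_t) dt. Compute derivatives of f(x) = 5*x^5/3:
  f'(x)  = 25*x^4/3
  f''(x) = 100*x^3/3
Substitute x = B_t and multiply the f'' term by 1/2:
  drift     = (1/2) * (100*x^3/3) evaluated at B_t = 50*B_t^3/3
  diffusion = (25*x^4/3) evaluated at B_t = 25*B_t^4/3
Therefore d(5*B_t^5/3) = (50*B_t^3/3) dt + (25*B_t^4/3) dB_t.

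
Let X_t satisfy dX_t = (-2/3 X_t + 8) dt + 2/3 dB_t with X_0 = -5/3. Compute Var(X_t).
Var(X_t) = 1/3 - exp(-4*t/3)/3

The variance V(t) = Var(X_t) satisfies V'(t) = 2 a V(t) + c^2 with V(0) = 0 (drift coefficient is linear in X, diffusion is constant). With a = -2/3, c = 2/3, the solution is
  V(t) = (c^2 / (2 a)) * (exp(2 a t) - 1)
       = ((2/3)^2 / (2*(-2/3))) * (exp((-4/3) t) - 1)
       = 1/3 - exp(-4*t/3)/3.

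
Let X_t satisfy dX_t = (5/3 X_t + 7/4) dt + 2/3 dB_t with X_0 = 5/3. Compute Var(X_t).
Var(X_t) = 2*exp(10*t/3)/15 - 2/15

The variance V(t) = Var(X_t) satisfies V'(t) = 2 a V(t) + c^2 with V(0) = 0 (drift coefficient is linear in X, diffusion is constant). With a = 5/3, c = 2/3, the solution is
  V(t) = (c^2 / (2 a)) * (exp(2 a t) - 1)
       = ((2/3)^2 / (2*(5/3))) * (exp((10/3) t) - 1)
       = 2*exp(10*t/3)/15 - 2/15.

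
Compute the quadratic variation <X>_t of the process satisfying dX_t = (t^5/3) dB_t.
<X>_t = t^11/99

For an Itô process dX_t = a(t) dt + b(t) dB_t, the quadratic variation is <X>_t = int_0^t b(s)^2 ds (the drift term does not contribute). Here b(s) = s^5/3, so
  b(s)^2 = s^10/9.
Integrating from 0 to t:
  <X>_t = int_0^t (s^10/9) ds = t^11/99.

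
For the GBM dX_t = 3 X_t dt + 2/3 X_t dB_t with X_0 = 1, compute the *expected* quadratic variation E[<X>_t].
E[<X>_t] = 2*exp(58*t/9)/29 - 2/29

<X>_t = int_0^t ((2/3) * X_s)^2 ds. Taking expectation inside the integral: E[<X>_t] = (2/3)^2 * int_0^t E[X_s^2] ds. For GBM, E[X_s^2] = x_0^2 * exp((2 mu + sigma^2) s). Integrating:
  E[<X>_t] = (2/3)^2 * 1^2 * (exp((2*3 + (2/3)^2) t) - 1) / (2*3 + (2/3)^2)
           = (2/3)^2 * 1^2 * (exp((58/9) t) - 1) / (58/9) = 2*exp(58*t/9)/29 - 2/29.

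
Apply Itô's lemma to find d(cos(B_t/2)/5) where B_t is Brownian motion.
d(cos(B_t/2)/5) = (-cos(B_t/2)/40) dt + (-sin(B_t/2)/10) dB_t

Itô's formula for f(B_t) gives d f(B_t) = f'(B_t) dB_t + (1/2) f''(B_t) dt. Compute derivatives of f(x) = cos(x/2)/5:
  f'(x)  = -sin(x/2)/10
  f''(x) = -cos(x/2)/20
Substitute x = B_t and multiply the f'' term by 1/2:
  drift     = (1/2) * (-cos(x/2)/20) evaluated at B_t = -cos(B_t/2)/40
  diffusion = (-sin(x/2)/10) evaluated at B_t = -sin(B_t/2)/10
Therefore d(cos(B_t/2)/5) = (-cos(B_t/2)/40) dt + (-sin(B_t/2)/10) dB_t.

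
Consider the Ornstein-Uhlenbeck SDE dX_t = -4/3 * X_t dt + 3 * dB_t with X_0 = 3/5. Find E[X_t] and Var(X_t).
E[X_t] = 3*exp(-4*t/3)/5; Var(X_t) = 27/8 - 27*exp(-8*t/3)/8

The OU SDE dX = -theta X dt + sigma dB admits the integrating factor exp(theta t): d(exp(theta t) X_t) = sigma exp(theta t) dB_t. Integrating from 0 to t:
  X_t = x_0 * exp(-theta t) + sigma * int_0^t exp(-theta (t-s)) dB_s.
The Itô integral has mean 0 and (by the Itô isometry) variance sigma^2 * int_0^t exp(-2 theta (t - s)) ds = sigma^2 * (1 - exp(-2 theta t)) / (2 theta).
With theta = 4/3, sigma = 3, x_0 = 3/5:
  E[X_t] = 3/5 * exp(-4/3 t) = 3*exp(-4*t/3)/5
  Var(X_t) = (3)^2 * (1 - exp(-2*4/3 t)) / (2 * 4/3) = 27/8 - 27*exp(-8*t/3)/8.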